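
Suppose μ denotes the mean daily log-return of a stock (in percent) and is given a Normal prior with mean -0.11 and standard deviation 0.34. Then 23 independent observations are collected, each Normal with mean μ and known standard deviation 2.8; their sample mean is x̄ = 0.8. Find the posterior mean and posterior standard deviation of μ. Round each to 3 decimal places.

Posterior mean ≈ 0.120; posterior SD ≈ 0.294

With known σ, the Normal prior is conjugate. Weight on the data is w = (n/σ²)/(n/σ² + 1/τ₀²) = 2.93367/(2.93367+8.65052) = 0.25325.
Posterior mean = w·x̄ + (1−w)·μ₀ = 0.25325·0.8 + 0.74675·-0.11 = 0.120. Posterior variance = 1/(2.93367+8.65052) = 0.0863245, so SD = 0.294.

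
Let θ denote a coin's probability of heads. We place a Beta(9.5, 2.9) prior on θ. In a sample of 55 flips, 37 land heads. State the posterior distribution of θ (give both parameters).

The binomial likelihood is conjugate to the Beta prior: with 37 successes and 18 failures, the posterior is Beta(9.5+37, 2.9+18) = Beta(46.5, 20.9).

Posterior: Beta(46.5, 20.9)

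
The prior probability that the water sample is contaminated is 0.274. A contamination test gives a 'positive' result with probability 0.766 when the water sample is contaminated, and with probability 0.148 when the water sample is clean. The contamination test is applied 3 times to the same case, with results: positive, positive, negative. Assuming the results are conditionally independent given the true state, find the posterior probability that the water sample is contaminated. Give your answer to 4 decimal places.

Posterior P(H) ≈ 0.7352

With H the event that the water sample is contaminated, the joint likelihood of the observed sequence is P(data|H) = 0.766·0.766·0.234 = 0.13730 and P(data|¬H) = 0.148·0.148·0.852 = 0.018662.
Bayes: P(H|data) = 0.274·0.13730 / (0.274·0.13730 + 0.726·0.018662) = 0.037620/0.051169 = 0.7352.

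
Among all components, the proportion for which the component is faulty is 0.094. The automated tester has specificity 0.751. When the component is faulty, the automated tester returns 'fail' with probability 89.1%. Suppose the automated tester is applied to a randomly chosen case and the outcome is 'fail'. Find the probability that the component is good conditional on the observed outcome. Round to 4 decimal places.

P(¬H | E) ≈ 0.7293

Let H be the event that the component is faulty. P(H) = 0.094, so P(¬H) = 0.906. With E the 'fail' result, P(E|H) = 0.891 and P(E|¬H) = 0.249.
P(E) = 0.891·0.094 + 0.249·0.906 = 0.083754 + 0.22559 = 0.30935.
By Bayes' theorem, P(H|E) = 0.083754 / 0.30935 = 0.2707. Hence P(¬H|E) = 1 − 0.2707 = 0.7293.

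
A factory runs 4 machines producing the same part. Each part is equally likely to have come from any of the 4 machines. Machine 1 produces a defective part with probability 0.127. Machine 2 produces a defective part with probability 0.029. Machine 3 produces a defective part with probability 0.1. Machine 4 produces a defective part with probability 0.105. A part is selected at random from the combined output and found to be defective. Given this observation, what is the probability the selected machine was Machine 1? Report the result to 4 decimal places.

Tabulate prior·likelihood by source: [1] prior 0.25, lik 0.127, product 0.03175; [2] prior 0.25, lik 0.029, product 0.007250; [3] prior 0.25, lik 0.1, product 0.02500; [4] prior 0.25, lik 0.105, product 0.02625.
Normalizing constant = 0.090250; the posterior for Machine 1 is its product over the sum, 0.03175/0.090250 = 0.3518.

Posterior probability ≈ 0.3518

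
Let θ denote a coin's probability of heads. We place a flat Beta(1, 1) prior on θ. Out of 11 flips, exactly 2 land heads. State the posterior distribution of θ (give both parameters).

Posterior: Beta(3, 10)

The binomial likelihood is conjugate to the Beta prior: with 2 successes and 9 failures, the posterior is Beta(1+2, 1+9) = Beta(3, 10).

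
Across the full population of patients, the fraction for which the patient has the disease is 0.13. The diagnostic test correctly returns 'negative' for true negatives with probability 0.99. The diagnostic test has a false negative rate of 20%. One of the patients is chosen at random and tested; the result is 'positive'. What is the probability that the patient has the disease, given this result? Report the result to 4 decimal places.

P(H | E) ≈ 0.9228

Write H for 'the patient has the disease'. Prior odds H:¬H = 0.13/0.87 = 0.14943. For the 'positive' outcome, the likelihood ratio is 0.8/0.01 = 80.000.
Posterior odds = 0.14943 × 80.000 = 11.954, so P(H|E) = 11.954/(1+11.954) = 0.9228.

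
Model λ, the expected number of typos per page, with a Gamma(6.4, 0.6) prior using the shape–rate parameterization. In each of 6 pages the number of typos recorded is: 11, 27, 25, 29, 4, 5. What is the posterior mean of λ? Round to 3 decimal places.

Total count ∑xᵢ = 101 over n = 6 pages.
Gamma is conjugate to the Poisson likelihood: posterior is Gamma(shape = 6.4+101 = 107.4, rate = 0.6+6 = 6.6).
Posterior mean = shape/rate = 107.4/6.6 = 16.273.

Posterior mean ≈ 16.273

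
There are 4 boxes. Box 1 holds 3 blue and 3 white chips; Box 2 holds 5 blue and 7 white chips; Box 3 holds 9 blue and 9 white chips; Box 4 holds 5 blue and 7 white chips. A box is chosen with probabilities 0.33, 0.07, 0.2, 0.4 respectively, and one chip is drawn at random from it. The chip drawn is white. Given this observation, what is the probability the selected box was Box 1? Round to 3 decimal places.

Posterior probability ≈ 0.306

P(white|Box 1) = 0.5; P(white|Box 2) = 0.5833; P(white|Box 3) = 0.5; P(white|Box 4) = 0.5833.
Prior × likelihood for each source: 0.33·0.5=0.1650, 0.07·0.5833=0.04083, 0.2·0.5=0.1000, 0.4·0.5833=0.2333. Summing gives P(white) = 0.53917.
P(Box 1 | white) = 0.1650 / 0.53917 = 0.306.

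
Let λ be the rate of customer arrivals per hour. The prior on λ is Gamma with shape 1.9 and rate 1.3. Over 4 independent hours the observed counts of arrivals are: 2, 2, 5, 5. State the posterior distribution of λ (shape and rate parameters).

Total count ∑xᵢ = 14 over n = 4 hours.
Gamma is conjugate to the Poisson likelihood: posterior is Gamma(shape = 1.9+14 = 15.9, rate = 1.3+4 = 5.3).

Posterior: Gamma(shape=15.9, rate=5.3)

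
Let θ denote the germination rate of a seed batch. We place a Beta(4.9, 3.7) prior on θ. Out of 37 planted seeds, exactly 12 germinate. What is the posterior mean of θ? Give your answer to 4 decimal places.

Observing 12 successes and 25 failures updates Beta(4.9, 3.7) by adding the success and failure counts to the two shape parameters: α = 4.9+12 = 16.9, β = 3.7+25 = 28.7.
Posterior mean = α/(α+β) = 16.9/45.6 = 0.3706.

Posterior mean ≈ 0.3706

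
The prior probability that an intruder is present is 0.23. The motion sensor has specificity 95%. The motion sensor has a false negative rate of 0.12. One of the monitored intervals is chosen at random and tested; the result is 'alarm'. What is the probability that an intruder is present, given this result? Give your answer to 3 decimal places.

P(H | E) ≈ 0.840

Let H be the event that an intruder is present. P(H) = 0.23, so P(¬H) = 0.77. With E the 'alarm' result, P(E|H) = 0.88 and P(E|¬H) = 0.05.
P(E) = 0.88·0.23 + 0.05·0.77 = 0.20240 + 0.038500 = 0.24090.
By Bayes' theorem, P(H|E) = 0.20240 / 0.24090 = 0.840.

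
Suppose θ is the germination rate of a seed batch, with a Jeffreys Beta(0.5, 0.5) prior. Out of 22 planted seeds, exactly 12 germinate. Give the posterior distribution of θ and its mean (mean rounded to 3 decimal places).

Observing 12 successes and 10 failures updates Beta(0.5, 0.5) by adding the success and failure counts to the two shape parameters: α = 0.5+12 = 12.5, β = 0.5+10 = 10.5.
E[θ | data] = 12.5/(12.5+10.5) = 0.543.

Posterior: Beta(12.5, 10.5); mean ≈ 0.543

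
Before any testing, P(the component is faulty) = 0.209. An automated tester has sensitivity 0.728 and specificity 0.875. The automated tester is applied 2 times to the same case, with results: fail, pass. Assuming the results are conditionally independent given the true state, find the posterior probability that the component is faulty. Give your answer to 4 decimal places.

Posterior P(H) ≈ 0.3236

With H the event that the component is faulty, the joint likelihood of the observed sequence is P(data|H) = 0.728·0.272 = 0.19802 and P(data|¬H) = 0.125·0.875 = 0.10938.
Bayes: P(H|data) = 0.209·0.19802 / (0.209·0.19802 + 0.791·0.10938) = 0.041385/0.12790 = 0.3236.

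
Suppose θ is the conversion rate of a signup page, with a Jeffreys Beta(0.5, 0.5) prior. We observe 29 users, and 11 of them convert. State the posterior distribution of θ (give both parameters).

Observing 11 successes and 18 failures updates Beta(0.5, 0.5) by adding the success and failure counts to the two shape parameters: α = 0.5+11 = 11.5, β = 0.5+18 = 18.5.

Posterior: Beta(11.5, 18.5)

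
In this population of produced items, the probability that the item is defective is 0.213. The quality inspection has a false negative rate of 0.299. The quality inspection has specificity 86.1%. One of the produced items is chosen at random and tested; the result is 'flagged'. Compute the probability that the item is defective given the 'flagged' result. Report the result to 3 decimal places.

P(H | E) ≈ 0.577

Let H be the event that the item is defective. P(H) = 0.213, so P(¬H) = 0.787. With E the 'flagged' result, P(E|H) = 0.701 and P(E|¬H) = 0.139.
P(E) = 0.701·0.213 + 0.139·0.787 = 0.14931 + 0.10939 = 0.25871.
By Bayes' theorem, P(H|E) = 0.14931 / 0.25871 = 0.577.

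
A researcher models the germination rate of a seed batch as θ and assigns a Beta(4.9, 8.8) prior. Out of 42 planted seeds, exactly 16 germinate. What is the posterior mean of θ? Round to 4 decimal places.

Posterior mean ≈ 0.3752

Observing 16 successes and 26 failures updates Beta(4.9, 8.8) by adding the success and failure counts to the two shape parameters: α = 4.9+16 = 20.9, β = 8.8+26 = 34.8.
E[θ | data] = 20.9/(20.9+34.8) = 0.3752.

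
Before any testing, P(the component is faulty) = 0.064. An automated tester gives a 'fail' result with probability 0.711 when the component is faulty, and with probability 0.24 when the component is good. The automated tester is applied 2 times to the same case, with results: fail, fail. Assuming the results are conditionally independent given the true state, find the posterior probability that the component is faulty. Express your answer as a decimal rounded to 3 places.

With H the event that the component is faulty, the joint likelihood of the observed sequence is P(data|H) = 0.711·0.711 = 0.50552 and P(data|¬H) = 0.24·0.24 = 0.057600.
Bayes: P(H|data) = 0.064·0.50552 / (0.064·0.50552 + 0.936·0.057600) = 0.032353/0.086267 = 0.3750.

Posterior P(H) ≈ 0.375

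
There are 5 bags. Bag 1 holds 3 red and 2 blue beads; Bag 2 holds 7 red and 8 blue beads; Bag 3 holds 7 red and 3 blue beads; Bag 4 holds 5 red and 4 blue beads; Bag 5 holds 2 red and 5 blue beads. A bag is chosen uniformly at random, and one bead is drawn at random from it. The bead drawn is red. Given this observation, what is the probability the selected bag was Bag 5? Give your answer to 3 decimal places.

Tabulate prior·likelihood by source: [1] prior 0.2, lik 0.6, product 0.1200; [2] prior 0.2, lik 0.4667, product 0.09333; [3] prior 0.2, lik 0.7, product 0.1400; [4] prior 0.2, lik 0.5556, product 0.1111; [5] prior 0.2, lik 0.2857, product 0.05714.
Normalizing constant = 0.52159; the posterior for Bag 5 is its product over the sum, 0.05714/0.52159 = 0.110.

Posterior probability ≈ 0.110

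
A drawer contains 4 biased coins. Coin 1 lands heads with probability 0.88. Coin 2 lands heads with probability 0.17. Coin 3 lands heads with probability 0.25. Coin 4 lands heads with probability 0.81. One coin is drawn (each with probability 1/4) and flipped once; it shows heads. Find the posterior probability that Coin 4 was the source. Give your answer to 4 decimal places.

Posterior probability ≈ 0.3839

Tabulate prior·likelihood by source: [1] prior 0.25, lik 0.88, product 0.2200; [2] prior 0.25, lik 0.17, product 0.04250; [3] prior 0.25, lik 0.25, product 0.06250; [4] prior 0.25, lik 0.81, product 0.2025.
Normalizing constant = 0.52750; the posterior for Coin 4 is its product over the sum, 0.2025/0.52750 = 0.3839.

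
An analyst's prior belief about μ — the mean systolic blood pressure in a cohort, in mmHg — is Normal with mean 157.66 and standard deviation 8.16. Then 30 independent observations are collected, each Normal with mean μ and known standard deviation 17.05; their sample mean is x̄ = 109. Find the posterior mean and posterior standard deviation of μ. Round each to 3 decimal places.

Posterior mean ≈ 115.182; posterior SD ≈ 2.908

Prior precision 1/τ₀² = 1/8.16² = 0.0150183; data precision n/σ² = 30/17.05² = 0.103198.
Posterior precision = 0.0150183 + 0.103198 = 0.118217, giving posterior SD = 1/√0.118217 = 2.908.
Posterior mean = (0.0150183·157.66 + 0.103198·109) / 0.118217 = 115.182.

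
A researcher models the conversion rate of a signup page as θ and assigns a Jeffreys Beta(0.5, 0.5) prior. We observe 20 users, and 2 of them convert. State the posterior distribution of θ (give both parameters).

Posterior: Beta(2.5, 18.5)

Observing 2 successes and 18 failures updates Beta(0.5, 0.5) by adding the success and failure counts to the two shape parameters: α = 0.5+2 = 2.5, β = 0.5+18 = 18.5.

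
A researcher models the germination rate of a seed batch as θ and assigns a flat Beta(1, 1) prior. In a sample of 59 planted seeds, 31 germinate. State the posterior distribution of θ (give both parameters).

Posterior: Beta(32, 29)

Observing 31 successes and 28 failures updates Beta(1, 1) by adding the success and failure counts to the two shape parameters: α = 1+31 = 32, β = 1+28 = 29.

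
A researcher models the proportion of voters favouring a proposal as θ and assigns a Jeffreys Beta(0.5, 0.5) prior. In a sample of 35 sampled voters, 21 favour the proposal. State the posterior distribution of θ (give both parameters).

Posterior: Beta(21.5, 14.5)

Observing 21 successes and 14 failures updates Beta(0.5, 0.5) by adding the success and failure counts to the two shape parameters: α = 0.5+21 = 21.5, β = 0.5+14 = 14.5.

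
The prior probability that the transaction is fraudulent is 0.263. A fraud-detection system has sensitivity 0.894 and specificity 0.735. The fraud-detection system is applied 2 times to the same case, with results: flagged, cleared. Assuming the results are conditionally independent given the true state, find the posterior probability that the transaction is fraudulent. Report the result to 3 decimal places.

Let H be the event that the transaction is fraudulent; start with P(H) = 0.263. P('flagged'|H) = 0.894, P('flagged'|¬H) = 0.265.
Update on result 1 ('flagged'): P(H) ← 0.894·0.2630 / (0.894·0.2630 + 0.265·0.7370) = 0.23512/0.43043 = 0.5463.
Update on result 2 ('cleared'): P(H) ← 0.106·0.5463 / (0.106·0.5463 + 0.735·0.4537) = 0.057903/0.39141 = 0.1479.

Posterior P(H) ≈ 0.148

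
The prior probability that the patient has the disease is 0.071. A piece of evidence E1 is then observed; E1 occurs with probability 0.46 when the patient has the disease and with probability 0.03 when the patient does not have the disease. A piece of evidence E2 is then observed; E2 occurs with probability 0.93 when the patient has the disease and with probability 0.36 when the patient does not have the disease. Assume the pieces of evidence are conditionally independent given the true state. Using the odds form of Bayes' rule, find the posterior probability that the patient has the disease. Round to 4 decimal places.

Prior odds = 0.071/(1−0.071) = 0.076426.
Likelihood ratio for E1 = 0.46/0.03 = 15.333.
Likelihood ratio for E2 = 0.93/0.36 = 2.5833.
Posterior odds = prior odds × LR₁ × LR₂ = 3.0273.
Posterior probability = odds/(1+odds) = 3.0273/4.0273 = 0.7517.

Posterior probability ≈ 0.7517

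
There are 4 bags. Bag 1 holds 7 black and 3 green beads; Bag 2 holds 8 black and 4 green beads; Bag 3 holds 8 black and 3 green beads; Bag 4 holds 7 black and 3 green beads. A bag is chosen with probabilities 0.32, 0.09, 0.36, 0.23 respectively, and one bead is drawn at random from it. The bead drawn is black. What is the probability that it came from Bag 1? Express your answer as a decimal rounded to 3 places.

Posterior probability ≈ 0.317

Tabulate prior·likelihood by source: [1] prior 0.32, lik 0.7, product 0.2240; [2] prior 0.09, lik 0.6667, product 0.06000; [3] prior 0.36, lik 0.7273, product 0.2618; [4] prior 0.23, lik 0.7, product 0.1610.
Normalizing constant = 0.70682; the posterior for Bag 1 is its product over the sum, 0.2240/0.70682 = 0.317.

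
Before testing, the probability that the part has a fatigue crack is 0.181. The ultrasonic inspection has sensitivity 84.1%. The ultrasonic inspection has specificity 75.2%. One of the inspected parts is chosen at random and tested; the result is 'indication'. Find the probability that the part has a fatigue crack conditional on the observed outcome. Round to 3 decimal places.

Let H be the event that the part has a fatigue crack. P(H) = 0.181, so P(¬H) = 0.819. With E the 'indication' result, P(E|H) = 0.841 and P(E|¬H) = 0.248.
P(E) = 0.841·0.181 + 0.248·0.819 = 0.15222 + 0.20311 = 0.35533.
By Bayes' theorem, P(H|E) = 0.15222 / 0.35533 = 0.428.

P(H | E) ≈ 0.428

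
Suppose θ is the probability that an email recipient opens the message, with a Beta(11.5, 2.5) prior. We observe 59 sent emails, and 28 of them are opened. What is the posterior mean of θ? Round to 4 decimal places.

Posterior mean ≈ 0.5411

The binomial likelihood is conjugate to the Beta prior: with 28 successes and 31 failures, the posterior is Beta(11.5+28, 2.5+31) = Beta(39.5, 33.5).
E[θ | data] = 39.5/(39.5+33.5) = 0.5411.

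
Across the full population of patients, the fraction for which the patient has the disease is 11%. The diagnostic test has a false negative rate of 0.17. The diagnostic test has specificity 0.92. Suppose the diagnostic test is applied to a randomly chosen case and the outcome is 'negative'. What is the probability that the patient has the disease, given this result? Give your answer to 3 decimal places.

P(H | E) ≈ 0.022

Let H be the event that the patient has the disease. P(H) = 0.11, so P(¬H) = 0.89. With E the 'negative' result, P(E|H) = 0.17 and P(E|¬H) = 0.92.
P(E) = 0.17·0.11 + 0.92·0.89 = 0.018700 + 0.81880 = 0.83750.
By Bayes' theorem, P(H|E) = 0.018700 / 0.83750 = 0.022.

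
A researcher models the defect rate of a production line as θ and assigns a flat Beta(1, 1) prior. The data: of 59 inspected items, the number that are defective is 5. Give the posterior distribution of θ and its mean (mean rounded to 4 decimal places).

Observing 5 successes and 54 failures updates Beta(1, 1) by adding the success and failure counts to the two shape parameters: α = 1+5 = 6, β = 1+54 = 55.
Posterior mean = α/(α+β) = 6/61 = 0.0984.

Posterior: Beta(6, 55); mean ≈ 0.0984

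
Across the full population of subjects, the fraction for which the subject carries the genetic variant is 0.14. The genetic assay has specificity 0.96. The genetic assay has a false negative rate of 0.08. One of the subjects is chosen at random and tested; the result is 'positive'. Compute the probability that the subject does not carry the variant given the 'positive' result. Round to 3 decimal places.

Let H be the event that the subject carries the genetic variant. P(H) = 0.14, so P(¬H) = 0.86. With E the 'positive' result, P(E|H) = 0.92 and P(E|¬H) = 0.04.
P(E) = 0.92·0.14 + 0.04·0.86 = 0.12880 + 0.034400 = 0.16320.
By Bayes' theorem, P(H|E) = 0.12880 / 0.16320 = 0.789. Hence P(¬H|E) = 1 − 0.789 = 0.211.

P(¬H | E) ≈ 0.211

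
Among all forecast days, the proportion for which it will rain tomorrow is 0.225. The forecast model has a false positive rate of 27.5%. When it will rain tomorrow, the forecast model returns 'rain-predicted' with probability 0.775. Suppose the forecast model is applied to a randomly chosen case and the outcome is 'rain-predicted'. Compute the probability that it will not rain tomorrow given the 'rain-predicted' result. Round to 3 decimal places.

Let H be the event that it will rain tomorrow. P(H) = 0.225, so P(¬H) = 0.775. With E the 'rain-predicted' result, P(E|H) = 0.775 and P(E|¬H) = 0.275.
P(E) = 0.775·0.225 + 0.275·0.775 = 0.17438 + 0.21313 = 0.38750.
By Bayes' theorem, P(H|E) = 0.17438 / 0.38750 = 0.450. Hence P(¬H|E) = 1 − 0.450 = 0.550.

P(¬H | E) ≈ 0.550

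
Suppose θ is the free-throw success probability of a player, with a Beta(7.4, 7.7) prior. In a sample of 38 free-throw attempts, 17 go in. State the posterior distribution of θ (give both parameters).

Posterior: Beta(24.4, 28.7)

The binomial likelihood is conjugate to the Beta prior: with 17 successes and 21 failures, the posterior is Beta(7.4+17, 7.7+21) = Beta(24.4, 28.7).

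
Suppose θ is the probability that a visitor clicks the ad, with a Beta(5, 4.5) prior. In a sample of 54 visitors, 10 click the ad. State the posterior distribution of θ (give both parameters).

Posterior: Beta(15, 48.5)

Observing 10 successes and 44 failures updates Beta(5, 4.5) by adding the success and failure counts to the two shape parameters: α = 5+10 = 15, β = 4.5+44 = 48.5.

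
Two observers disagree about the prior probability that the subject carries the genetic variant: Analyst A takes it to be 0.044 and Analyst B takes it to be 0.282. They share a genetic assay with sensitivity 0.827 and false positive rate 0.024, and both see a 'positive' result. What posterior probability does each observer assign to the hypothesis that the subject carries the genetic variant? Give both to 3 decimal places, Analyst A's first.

The likelihood ratio for a 'positive' result is 0.827/0.024 = 34.458.
Analyst A: prior odds 0.044/0.956 = 0.046025; posterior odds 1.5859; posterior probability 0.613.
Analyst B: prior odds 0.282/0.718 = 0.39276; posterior odds 13.534; posterior probability 0.931.

Analyst A: 0.613; Analyst B: 0.931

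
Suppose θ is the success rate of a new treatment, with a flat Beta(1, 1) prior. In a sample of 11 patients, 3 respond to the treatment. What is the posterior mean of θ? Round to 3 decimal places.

Posterior mean ≈ 0.308

Observing 3 successes and 8 failures updates Beta(1, 1) by adding the success and failure counts to the two shape parameters: α = 1+3 = 4, β = 1+8 = 9.
Posterior mean = α/(α+β) = 4/13 = 0.308.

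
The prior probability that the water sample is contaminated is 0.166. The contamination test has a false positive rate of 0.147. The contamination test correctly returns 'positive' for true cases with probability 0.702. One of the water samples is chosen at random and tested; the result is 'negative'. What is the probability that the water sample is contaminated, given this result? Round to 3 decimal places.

Let H be the event that the water sample is contaminated. P(H) = 0.166, so P(¬H) = 0.834. With E the 'negative' result, P(E|H) = 0.298 and P(E|¬H) = 0.853.
P(E) = 0.298·0.166 + 0.853·0.834 = 0.049468 + 0.71140 = 0.76087.
By Bayes' theorem, P(H|E) = 0.049468 / 0.76087 = 0.065.

P(H | E) ≈ 0.065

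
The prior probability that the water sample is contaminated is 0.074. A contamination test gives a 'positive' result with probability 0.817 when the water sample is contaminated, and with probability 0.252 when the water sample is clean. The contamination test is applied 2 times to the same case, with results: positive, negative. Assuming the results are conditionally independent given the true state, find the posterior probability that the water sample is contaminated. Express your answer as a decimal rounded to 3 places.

With H the event that the water sample is contaminated, the joint likelihood of the observed sequence is P(data|H) = 0.817·0.183 = 0.14951 and P(data|¬H) = 0.252·0.748 = 0.18850.
Bayes: P(H|data) = 0.074·0.14951 / (0.074·0.14951 + 0.926·0.18850) = 0.011064/0.18561 = 0.0596.

Posterior P(H) ≈ 0.060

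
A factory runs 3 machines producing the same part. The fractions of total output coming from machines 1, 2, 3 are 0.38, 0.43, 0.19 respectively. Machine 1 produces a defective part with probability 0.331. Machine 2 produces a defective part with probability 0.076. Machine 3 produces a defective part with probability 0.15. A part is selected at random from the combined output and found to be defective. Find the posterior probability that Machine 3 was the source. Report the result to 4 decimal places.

Posterior probability ≈ 0.1524

Tabulate prior·likelihood by source: [1] prior 0.38, lik 0.331, product 0.1258; [2] prior 0.43, lik 0.076, product 0.03268; [3] prior 0.19, lik 0.15, product 0.02850.
Normalizing constant = 0.18696; the posterior for Machine 3 is its product over the sum, 0.02850/0.18696 = 0.1524.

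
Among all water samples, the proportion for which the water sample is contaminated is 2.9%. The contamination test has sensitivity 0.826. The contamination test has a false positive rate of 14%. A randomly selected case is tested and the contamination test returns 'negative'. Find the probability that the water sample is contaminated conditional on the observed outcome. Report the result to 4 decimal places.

P(H | E) ≈ 0.0060

Let H be the event that the water sample is contaminated. P(H) = 0.029, so P(¬H) = 0.971. With E the 'negative' result, P(E|H) = 0.174 and P(E|¬H) = 0.86.
P(E) = 0.174·0.029 + 0.86·0.971 = 0.0050460 + 0.83506 = 0.84011.
By Bayes' theorem, P(H|E) = 0.0050460 / 0.84011 = 0.0060.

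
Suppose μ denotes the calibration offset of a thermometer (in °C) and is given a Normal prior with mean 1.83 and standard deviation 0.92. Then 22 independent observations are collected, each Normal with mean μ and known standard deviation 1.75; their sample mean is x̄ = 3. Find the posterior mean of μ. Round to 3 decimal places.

With known σ, the Normal prior is conjugate. Weight on the data is w = (n/σ²)/(n/σ² + 1/τ₀²) = 7.18367/(7.18367+1.18147) = 0.85876.
Posterior mean = w·x̄ + (1−w)·μ₀ = 0.85876·3 + 0.14124·1.83 = 2.835.

Posterior mean ≈ 2.835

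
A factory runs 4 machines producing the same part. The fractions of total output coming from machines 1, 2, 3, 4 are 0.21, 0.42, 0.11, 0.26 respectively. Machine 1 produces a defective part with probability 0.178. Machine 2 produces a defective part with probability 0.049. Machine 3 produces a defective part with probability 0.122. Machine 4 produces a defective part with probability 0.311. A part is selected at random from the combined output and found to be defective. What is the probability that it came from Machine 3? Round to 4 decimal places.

Tabulate prior·likelihood by source: [1] prior 0.21, lik 0.178, product 0.03738; [2] prior 0.42, lik 0.049, product 0.02058; [3] prior 0.11, lik 0.122, product 0.01342; [4] prior 0.26, lik 0.311, product 0.08086.
Normalizing constant = 0.15224; the posterior for Machine 3 is its product over the sum, 0.01342/0.15224 = 0.0882.

Posterior probability ≈ 0.0882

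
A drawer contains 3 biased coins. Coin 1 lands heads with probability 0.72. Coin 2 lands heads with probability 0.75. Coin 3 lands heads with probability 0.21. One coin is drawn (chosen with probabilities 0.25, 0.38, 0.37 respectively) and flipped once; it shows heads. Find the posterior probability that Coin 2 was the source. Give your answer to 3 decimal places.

Tabulate prior·likelihood by source: [1] prior 0.25, lik 0.72, product 0.1800; [2] prior 0.38, lik 0.75, product 0.2850; [3] prior 0.37, lik 0.21, product 0.07770.
Normalizing constant = 0.54270; the posterior for Coin 2 is its product over the sum, 0.2850/0.54270 = 0.525.

Posterior probability ≈ 0.525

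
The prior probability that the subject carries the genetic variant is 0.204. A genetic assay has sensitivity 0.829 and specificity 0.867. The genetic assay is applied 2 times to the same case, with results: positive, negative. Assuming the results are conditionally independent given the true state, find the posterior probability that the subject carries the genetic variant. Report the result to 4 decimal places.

Let H be the event that the subject carries the genetic variant; start with P(H) = 0.204. P('positive'|H) = 0.829, P('positive'|¬H) = 0.133.
Update on result 1 ('positive'): P(H) ← 0.829·0.2040 / (0.829·0.2040 + 0.133·0.7960) = 0.16912/0.27498 = 0.6150.
Update on result 2 ('negative'): P(H) ← 0.171·0.6150 / (0.171·0.6150 + 0.867·0.3850) = 0.10517/0.43896 = 0.2396.

Posterior P(H) ≈ 0.2396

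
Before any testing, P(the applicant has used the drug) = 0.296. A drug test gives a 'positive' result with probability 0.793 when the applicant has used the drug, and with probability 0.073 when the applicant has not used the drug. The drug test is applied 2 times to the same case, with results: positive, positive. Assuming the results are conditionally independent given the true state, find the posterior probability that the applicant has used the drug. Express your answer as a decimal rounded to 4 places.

Posterior P(H) ≈ 0.9802

Let H be the event that the applicant has used the drug; start with P(H) = 0.296. P('positive'|H) = 0.793, P('positive'|¬H) = 0.073.
Update on result 1 ('positive'): P(H) ← 0.793·0.2960 / (0.793·0.2960 + 0.073·0.7040) = 0.23473/0.28612 = 0.8204.
Update on result 2 ('positive'): P(H) ← 0.793·0.8204 / (0.793·0.8204 + 0.073·0.1796) = 0.65056/0.66368 = 0.9802.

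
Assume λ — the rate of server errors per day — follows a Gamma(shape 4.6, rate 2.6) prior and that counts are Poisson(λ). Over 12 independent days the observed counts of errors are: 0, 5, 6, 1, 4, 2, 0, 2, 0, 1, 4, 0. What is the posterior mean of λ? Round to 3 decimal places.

Total count ∑xᵢ = 25 over n = 12 days.
Gamma is conjugate to the Poisson likelihood: posterior is Gamma(shape = 4.6+25 = 29.6, rate = 2.6+12 = 14.6).
Posterior mean = shape/rate = 29.6/14.6 = 2.027.

Posterior mean ≈ 2.027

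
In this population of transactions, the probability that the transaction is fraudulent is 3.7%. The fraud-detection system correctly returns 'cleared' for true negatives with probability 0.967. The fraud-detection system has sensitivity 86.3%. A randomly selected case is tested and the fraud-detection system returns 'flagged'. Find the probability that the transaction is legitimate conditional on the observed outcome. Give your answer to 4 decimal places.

Let H be the event that the transaction is fraudulent. P(H) = 0.037, so P(¬H) = 0.963. With E the 'flagged' result, P(E|H) = 0.863 and P(E|¬H) = 0.033.
P(E) = 0.863·0.037 + 0.033·0.963 = 0.031931 + 0.031779 = 0.063710.
By Bayes' theorem, P(H|E) = 0.031931 / 0.063710 = 0.5012. Hence P(¬H|E) = 1 − 0.5012 = 0.4988.

P(¬H | E) ≈ 0.4988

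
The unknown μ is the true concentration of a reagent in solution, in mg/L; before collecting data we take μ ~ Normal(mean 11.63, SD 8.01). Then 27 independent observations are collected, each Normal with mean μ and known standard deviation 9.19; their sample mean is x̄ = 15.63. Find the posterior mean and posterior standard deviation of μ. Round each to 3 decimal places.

With known σ, the Normal prior is conjugate. Weight on the data is w = (n/σ²)/(n/σ² + 1/τ₀²) = 0.319693/(0.319693+0.0155860) = 0.95351.
Posterior mean = w·x̄ + (1−w)·μ₀ = 0.95351·15.63 + 0.046487·11.63 = 15.444. Posterior variance = 1/(0.319693+0.0155860) = 2.98259, so SD = 1.727.

Posterior mean ≈ 15.444; posterior SD ≈ 1.727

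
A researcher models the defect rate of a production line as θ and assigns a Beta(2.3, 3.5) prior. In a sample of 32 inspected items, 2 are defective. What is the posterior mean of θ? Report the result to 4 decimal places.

The binomial likelihood is conjugate to the Beta prior: with 2 successes and 30 failures, the posterior is Beta(2.3+2, 3.5+30) = Beta(4.3, 33.5).
E[θ | data] = 4.3/(4.3+33.5) = 0.1138.

Posterior mean ≈ 0.1138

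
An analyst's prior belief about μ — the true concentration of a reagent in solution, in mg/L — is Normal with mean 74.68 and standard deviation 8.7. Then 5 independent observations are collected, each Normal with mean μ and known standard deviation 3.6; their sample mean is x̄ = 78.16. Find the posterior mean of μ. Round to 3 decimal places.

Posterior mean ≈ 78.045

Prior precision 1/τ₀² = 1/8.7² = 0.0132118; data precision n/σ² = 5/3.6² = 0.385802.
Posterior precision = 0.0132118 + 0.385802 = 0.399014.
Posterior mean = (0.0132118·74.68 + 0.385802·78.16) / 0.399014 = 78.045.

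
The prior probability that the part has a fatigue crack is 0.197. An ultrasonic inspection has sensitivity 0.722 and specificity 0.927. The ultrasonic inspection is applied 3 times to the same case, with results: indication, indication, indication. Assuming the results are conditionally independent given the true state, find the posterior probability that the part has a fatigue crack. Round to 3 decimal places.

With H the event that the part has a fatigue crack, the joint likelihood of the observed sequence is P(data|H) = 0.722·0.722·0.722 = 0.37637 and P(data|¬H) = 0.073·0.073·0.073 = 0.00038902.
Bayes: P(H|data) = 0.197·0.37637 / (0.197·0.37637 + 0.803·0.00038902) = 0.074144/0.074457 = 0.9958.

Posterior P(H) ≈ 0.996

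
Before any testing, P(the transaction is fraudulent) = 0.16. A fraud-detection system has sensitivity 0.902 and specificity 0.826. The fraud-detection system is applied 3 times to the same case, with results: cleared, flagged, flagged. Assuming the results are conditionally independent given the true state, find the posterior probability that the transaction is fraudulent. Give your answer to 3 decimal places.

Posterior P(H) ≈ 0.378

With H the event that the transaction is fraudulent, the joint likelihood of the observed sequence is P(data|H) = 0.098·0.902·0.902 = 0.079733 and P(data|¬H) = 0.826·0.174·0.174 = 0.025008.
Bayes: P(H|data) = 0.16·0.079733 / (0.16·0.079733 + 0.84·0.025008) = 0.012757/0.033764 = 0.3778.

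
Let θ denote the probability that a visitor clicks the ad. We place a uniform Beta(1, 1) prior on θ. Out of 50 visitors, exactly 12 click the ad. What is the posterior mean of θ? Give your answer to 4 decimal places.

Posterior mean ≈ 0.2500

Observing 12 successes and 38 failures updates Beta(1, 1) by adding the success and failure counts to the two shape parameters: α = 1+12 = 13, β = 1+38 = 39.
E[θ | data] = 13/(13+39) = 0.2500.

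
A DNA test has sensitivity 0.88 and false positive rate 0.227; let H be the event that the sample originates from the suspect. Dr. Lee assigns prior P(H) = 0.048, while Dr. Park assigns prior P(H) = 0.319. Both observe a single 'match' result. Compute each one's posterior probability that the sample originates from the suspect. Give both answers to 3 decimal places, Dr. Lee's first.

Dr. Lee: 0.164; Dr. Park: 0.645

The likelihood ratio for a 'match' result is 0.88/0.227 = 3.8767.
Dr. Lee: prior odds 0.048/0.952 = 0.050420; posterior odds 0.19546; posterior probability 0.164.
Dr. Park: prior odds 0.319/0.681 = 0.46843; posterior odds 1.8159; posterior probability 0.645.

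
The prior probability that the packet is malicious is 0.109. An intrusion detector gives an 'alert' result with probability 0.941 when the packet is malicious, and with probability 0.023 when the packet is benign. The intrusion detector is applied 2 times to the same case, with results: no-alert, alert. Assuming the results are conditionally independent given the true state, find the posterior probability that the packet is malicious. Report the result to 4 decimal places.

Let H be the event that the packet is malicious; start with P(H) = 0.109. P('alert'|H) = 0.941, P('alert'|¬H) = 0.023.
Update on result 1 ('no-alert'): P(H) ← 0.059·0.1090 / (0.059·0.1090 + 0.977·0.8910) = 0.0064310/0.87694 = 0.0073.
Update on result 2 ('alert'): P(H) ← 0.941·0.0073 / (0.941·0.0073 + 0.023·0.9927) = 0.0069008/0.029732 = 0.2321.

Posterior P(H) ≈ 0.2321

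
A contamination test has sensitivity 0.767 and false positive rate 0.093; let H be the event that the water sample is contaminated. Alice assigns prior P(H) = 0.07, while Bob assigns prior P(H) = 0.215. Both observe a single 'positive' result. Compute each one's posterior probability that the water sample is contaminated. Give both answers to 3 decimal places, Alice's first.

Alice: 0.383; Bob: 0.693

The likelihood ratio for a 'positive' result is 0.767/0.093 = 8.2473.
Alice: prior odds 0.07/0.93 = 0.075269; posterior odds 0.62077; posterior probability 0.383.
Bob: prior odds 0.215/0.785 = 0.27389; posterior odds 2.2588; posterior probability 0.693.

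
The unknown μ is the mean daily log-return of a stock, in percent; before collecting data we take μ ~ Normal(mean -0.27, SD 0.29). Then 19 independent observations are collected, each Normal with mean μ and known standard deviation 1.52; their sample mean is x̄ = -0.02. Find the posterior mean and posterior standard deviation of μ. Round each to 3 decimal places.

With known σ, the Normal prior is conjugate. Weight on the data is w = (n/σ²)/(n/σ² + 1/τ₀²) = 8.22368/(8.22368+11.8906) = 0.40885.
Posterior mean = w·x̄ + (1−w)·μ₀ = 0.40885·-0.02 + 0.59115·-0.27 = -0.168. Posterior variance = 1/(8.22368+11.8906) = 0.0497159, so SD = 0.223.

Posterior mean ≈ -0.168; posterior SD ≈ 0.223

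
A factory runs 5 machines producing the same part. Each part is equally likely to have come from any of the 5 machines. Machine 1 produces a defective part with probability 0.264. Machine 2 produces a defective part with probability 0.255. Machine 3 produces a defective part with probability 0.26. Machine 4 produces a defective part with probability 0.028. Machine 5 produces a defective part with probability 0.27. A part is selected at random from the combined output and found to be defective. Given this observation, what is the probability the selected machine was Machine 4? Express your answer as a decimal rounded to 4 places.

Posterior probability ≈ 0.0260

P(defective|M1) = 0.264; P(defective|M2) = 0.255; P(defective|M3) = 0.26; P(defective|M4) = 0.028; P(defective|M5) = 0.27.
Prior × likelihood for each source: 0.2·0.264=0.05280, 0.2·0.255=0.05100, 0.2·0.26=0.05200, 0.2·0.028=0.005600, 0.2·0.27=0.05400. Summing gives P(defective) = 0.21540.
P(Machine 4 | defective) = 0.005600 / 0.21540 = 0.0260.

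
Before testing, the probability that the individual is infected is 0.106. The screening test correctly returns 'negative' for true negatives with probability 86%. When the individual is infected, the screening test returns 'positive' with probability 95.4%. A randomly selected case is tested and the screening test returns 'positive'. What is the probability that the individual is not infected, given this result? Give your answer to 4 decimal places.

Write H for 'the individual is infected'. Prior odds H:¬H = 0.106/0.894 = 0.11857. For the 'positive' outcome, the likelihood ratio is 0.954/0.14 = 6.8143.
Posterior odds = 0.11857 × 6.8143 = 0.80796, so P(H|E) = 0.80796/(1+0.80796) = 0.4469. Then P(¬H|E) = 1 − 0.4469 = 0.5531.

P(¬H | E) ≈ 0.5531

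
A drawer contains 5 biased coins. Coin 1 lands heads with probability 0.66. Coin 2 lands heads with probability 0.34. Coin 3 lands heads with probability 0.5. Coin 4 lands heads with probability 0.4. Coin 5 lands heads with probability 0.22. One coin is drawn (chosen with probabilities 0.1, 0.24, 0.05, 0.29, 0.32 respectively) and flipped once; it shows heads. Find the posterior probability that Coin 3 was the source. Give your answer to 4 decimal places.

Posterior probability ≈ 0.0696

Tabulate prior·likelihood by source: [1] prior 0.1, lik 0.66, product 0.06600; [2] prior 0.24, lik 0.34, product 0.08160; [3] prior 0.05, lik 0.5, product 0.02500; [4] prior 0.29, lik 0.4, product 0.1160; [5] prior 0.32, lik 0.22, product 0.07040.
Normalizing constant = 0.35900; the posterior for Coin 3 is its product over the sum, 0.02500/0.35900 = 0.0696.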